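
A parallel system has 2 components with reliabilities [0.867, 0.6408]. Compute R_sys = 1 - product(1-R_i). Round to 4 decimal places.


Components: [0.867, 0.6408]
(1 - 0.867) = 0.133, running product = 0.133
(1 - 0.6408) = 0.3592, running product = 0.0478
Product of (1-R_i) = 0.0478
R_sys = 1 - 0.0478 = 0.9522

0.9522


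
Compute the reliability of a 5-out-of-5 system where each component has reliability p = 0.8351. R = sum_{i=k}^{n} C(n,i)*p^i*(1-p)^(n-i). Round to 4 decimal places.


k = 5, n = 5, p = 0.8351
i=5: C(5,5)=1 * 0.8351^5 * 0.1649^0 = 0.4062
R = sum of terms = 0.4062

0.4062


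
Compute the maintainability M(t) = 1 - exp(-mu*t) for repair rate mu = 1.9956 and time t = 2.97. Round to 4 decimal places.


mu = 1.9956, t = 2.97
mu * t = 1.9956 * 2.97 = 5.9269
exp(-5.9269) = 0.0027
M(t) = 1 - 0.0027
M(t) = 0.9973

0.9973


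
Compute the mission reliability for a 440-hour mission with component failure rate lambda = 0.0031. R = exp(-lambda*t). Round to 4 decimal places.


lambda = 0.0031
mission_time = 440
lambda * t = 0.0031 * 440 = 1.364
R = exp(-1.364)
R = 0.2556

0.2556


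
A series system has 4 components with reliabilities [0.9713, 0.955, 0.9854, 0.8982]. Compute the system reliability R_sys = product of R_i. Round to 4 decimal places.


Components: [0.9713, 0.955, 0.9854, 0.8982]
After component 1 (R=0.9713): product = 0.9713
After component 2 (R=0.955): product = 0.9276
After component 3 (R=0.9854): product = 0.914
After component 4 (R=0.8982): product = 0.821
R_sys = 0.821

0.821


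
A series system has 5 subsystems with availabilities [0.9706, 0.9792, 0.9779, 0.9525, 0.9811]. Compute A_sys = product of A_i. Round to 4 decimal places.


Subsystems: [0.9706, 0.9792, 0.9779, 0.9525, 0.9811]
After subsystem 1 (A=0.9706): product = 0.9706
After subsystem 2 (A=0.9792): product = 0.9504
After subsystem 3 (A=0.9779): product = 0.9294
After subsystem 4 (A=0.9525): product = 0.8853
After subsystem 5 (A=0.9811): product = 0.8685
A_sys = 0.8685

0.8685


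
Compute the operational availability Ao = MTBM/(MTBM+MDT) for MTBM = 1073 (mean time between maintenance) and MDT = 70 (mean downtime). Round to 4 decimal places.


MTBM = 1073
MDT = 70
MTBM + MDT = 1143
Ao = 1073 / 1143
Ao = 0.9388

0.9388


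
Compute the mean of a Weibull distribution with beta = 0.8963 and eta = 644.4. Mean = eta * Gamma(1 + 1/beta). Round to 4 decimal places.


beta = 0.8963, eta = 644.4
1/beta = 1.1157
1 + 1/beta = 2.1157
Gamma(2.1157) = 1.0546
Mean = 644.4 * 1.0546
Mean = 679.5635

679.5635


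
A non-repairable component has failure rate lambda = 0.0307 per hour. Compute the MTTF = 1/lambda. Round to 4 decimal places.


lambda = 0.0307
MTTF = 1 / 0.0307
MTTF = 32.5733

32.5733


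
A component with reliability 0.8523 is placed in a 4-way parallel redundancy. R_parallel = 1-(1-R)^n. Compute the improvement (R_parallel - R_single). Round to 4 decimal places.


R_single = 0.8523, n = 4
1 - R_single = 0.1477
(1 - R_single)^n = 0.1477^4 = 0.0005
R_parallel = 1 - 0.0005 = 0.9995
Improvement = 0.9995 - 0.8523
Improvement = 0.1472

0.1472


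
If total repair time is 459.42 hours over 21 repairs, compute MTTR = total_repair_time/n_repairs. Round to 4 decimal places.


total_repair_time = 459.42
n_repairs = 21
MTTR = 459.42 / 21
MTTR = 21.8771

21.8771


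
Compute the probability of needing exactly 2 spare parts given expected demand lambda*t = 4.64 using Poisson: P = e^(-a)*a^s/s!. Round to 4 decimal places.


a = 4.64, s = 2
e^(-a) = e^(-4.64) = 0.0097
a^s = 4.64^2 = 21.5296
s! = 2
P = 0.0097 * 21.5296 / 2
P = 0.104

0.104


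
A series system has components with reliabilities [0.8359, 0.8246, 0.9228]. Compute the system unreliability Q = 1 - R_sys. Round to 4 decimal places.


Components: [0.8359, 0.8246, 0.9228]
After component 1: product = 0.8359
After component 2: product = 0.6893
After component 3: product = 0.6361
R_sys = 0.6361
Q = 1 - 0.6361 = 0.3639

0.3639


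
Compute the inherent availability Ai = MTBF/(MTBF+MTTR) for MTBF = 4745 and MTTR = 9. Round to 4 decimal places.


MTBF = 4745
MTTR = 9
MTBF + MTTR = 4754
Ai = 4745 / 4754
Ai = 0.9981

0.9981


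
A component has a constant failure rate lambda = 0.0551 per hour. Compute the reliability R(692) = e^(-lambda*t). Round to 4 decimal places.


lambda = 0.0551
t = 692
lambda * t = 38.1292
R(t) = e^(-38.1292)
R(t) = 0.0

0.0


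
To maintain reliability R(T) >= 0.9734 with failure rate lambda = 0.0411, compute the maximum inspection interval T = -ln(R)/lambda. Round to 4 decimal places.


R_target = 0.9734
lambda = 0.0411
-ln(0.9734) = 0.027
T = 0.027 / 0.0411
T = 0.656

0.656


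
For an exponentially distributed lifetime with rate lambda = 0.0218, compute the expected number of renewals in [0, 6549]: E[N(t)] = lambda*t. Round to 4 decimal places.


lambda = 0.0218
t = 6549
E[N(t)] = lambda * t
E[N(t)] = 0.0218 * 6549
E[N(t)] = 142.7682

142.7682


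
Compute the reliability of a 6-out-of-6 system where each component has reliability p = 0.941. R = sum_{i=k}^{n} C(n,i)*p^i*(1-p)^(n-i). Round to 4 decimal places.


k = 6, n = 6, p = 0.941
i=6: C(6,6)=1 * 0.941^6 * 0.059^0 = 0.6943
R = sum of terms = 0.6943

0.6943


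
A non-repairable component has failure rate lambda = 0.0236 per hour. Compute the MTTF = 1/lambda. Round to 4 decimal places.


lambda = 0.0236
MTTF = 1 / 0.0236
MTTF = 42.3729

42.3729


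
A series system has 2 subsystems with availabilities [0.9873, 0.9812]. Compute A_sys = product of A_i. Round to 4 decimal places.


Subsystems: [0.9873, 0.9812]
After subsystem 1 (A=0.9873): product = 0.9873
After subsystem 2 (A=0.9812): product = 0.9687
A_sys = 0.9687

0.9687


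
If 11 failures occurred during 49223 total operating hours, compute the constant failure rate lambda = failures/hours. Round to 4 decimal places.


failures = 11
total_hours = 49223
lambda = 11 / 49223
lambda = 0.0002

0.0002


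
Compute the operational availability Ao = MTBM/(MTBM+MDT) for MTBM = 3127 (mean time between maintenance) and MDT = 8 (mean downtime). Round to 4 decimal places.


MTBM = 3127
MDT = 8
MTBM + MDT = 3135
Ao = 3127 / 3135
Ao = 0.9974

0.9974


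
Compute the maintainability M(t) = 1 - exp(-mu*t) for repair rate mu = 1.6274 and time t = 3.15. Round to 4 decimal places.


mu = 1.6274, t = 3.15
mu * t = 1.6274 * 3.15 = 5.1263
exp(-5.1263) = 0.0059
M(t) = 1 - 0.0059
M(t) = 0.9941

0.9941


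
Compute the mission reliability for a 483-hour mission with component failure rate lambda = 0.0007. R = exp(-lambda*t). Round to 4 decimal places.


lambda = 0.0007
mission_time = 483
lambda * t = 0.0007 * 483 = 0.3381
R = exp(-0.3381)
R = 0.7131

0.7131


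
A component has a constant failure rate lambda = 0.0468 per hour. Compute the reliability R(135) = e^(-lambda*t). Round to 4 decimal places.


lambda = 0.0468
t = 135
lambda * t = 6.318
R(t) = e^(-6.318)
R(t) = 0.0018

0.0018


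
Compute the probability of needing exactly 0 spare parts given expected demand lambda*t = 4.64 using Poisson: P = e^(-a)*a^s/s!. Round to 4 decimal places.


a = 4.64, s = 0
e^(-a) = e^(-4.64) = 0.0097
a^s = 4.64^0 = 1.0
s! = 1
P = 0.0097 * 1.0 / 1
P = 0.0097

0.0097


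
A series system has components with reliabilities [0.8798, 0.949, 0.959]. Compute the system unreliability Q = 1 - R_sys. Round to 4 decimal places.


Components: [0.8798, 0.949, 0.959]
After component 1: product = 0.8798
After component 2: product = 0.8349
After component 3: product = 0.8007
R_sys = 0.8007
Q = 1 - 0.8007 = 0.1993

0.1993


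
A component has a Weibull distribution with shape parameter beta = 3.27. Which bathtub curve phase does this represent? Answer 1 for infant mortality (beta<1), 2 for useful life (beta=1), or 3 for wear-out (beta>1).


beta = 3.27
Compare beta to 1:
beta < 1 => infant mortality (phase 1)
beta = 1 => useful life (phase 2)
beta > 1 => wear-out (phase 3)
Since beta = 3.27, this is wear-out (increasing failure rate)
Phase = 3

3


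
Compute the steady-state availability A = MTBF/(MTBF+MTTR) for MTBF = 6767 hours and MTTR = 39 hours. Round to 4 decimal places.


MTBF = 6767
MTTR = 39
MTBF + MTTR = 6806
A = 6767 / 6806
A = 0.9943

0.9943


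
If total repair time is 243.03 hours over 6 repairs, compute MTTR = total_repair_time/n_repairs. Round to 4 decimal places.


total_repair_time = 243.03
n_repairs = 6
MTTR = 243.03 / 6
MTTR = 40.505

40.505


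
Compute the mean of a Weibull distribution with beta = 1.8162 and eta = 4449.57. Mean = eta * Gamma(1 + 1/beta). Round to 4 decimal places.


beta = 1.8162, eta = 4449.57
1/beta = 0.5506
1 + 1/beta = 1.5506
Gamma(1.5506) = 0.8889
Mean = 4449.57 * 0.8889
Mean = 3955.2777

3955.2777


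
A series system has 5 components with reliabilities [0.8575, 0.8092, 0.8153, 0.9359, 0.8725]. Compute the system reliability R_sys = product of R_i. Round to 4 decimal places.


Components: [0.8575, 0.8092, 0.8153, 0.9359, 0.8725]
After component 1 (R=0.8575): product = 0.8575
After component 2 (R=0.8092): product = 0.6939
After component 3 (R=0.8153): product = 0.5657
After component 4 (R=0.9359): product = 0.5295
After component 5 (R=0.8725): product = 0.462
R_sys = 0.462

0.462


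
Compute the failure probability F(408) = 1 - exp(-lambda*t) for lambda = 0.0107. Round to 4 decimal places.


lambda = 0.0107, t = 408
lambda * t = 4.3656
exp(-4.3656) = 0.0127
F(t) = 1 - 0.0127
F(t) = 0.9873

0.9873


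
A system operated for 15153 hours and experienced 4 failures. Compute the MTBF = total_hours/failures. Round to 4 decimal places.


total_hours = 15153
failures = 4
MTBF = 15153 / 4
MTBF = 3788.25

3788.25


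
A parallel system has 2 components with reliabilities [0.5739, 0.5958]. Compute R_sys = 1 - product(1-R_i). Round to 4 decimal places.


Components: [0.5739, 0.5958]
(1 - 0.5739) = 0.4261, running product = 0.4261
(1 - 0.5958) = 0.4042, running product = 0.1722
Product of (1-R_i) = 0.1722
R_sys = 1 - 0.1722 = 0.8278

0.8278


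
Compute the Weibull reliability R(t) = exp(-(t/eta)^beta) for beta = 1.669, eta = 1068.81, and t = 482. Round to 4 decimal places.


beta = 1.669, eta = 1068.81, t = 482
t/eta = 482 / 1068.81 = 0.451
(t/eta)^beta = 0.451^1.669 = 0.2647
R(t) = exp(-0.2647)
R(t) = 0.7674

0.7674


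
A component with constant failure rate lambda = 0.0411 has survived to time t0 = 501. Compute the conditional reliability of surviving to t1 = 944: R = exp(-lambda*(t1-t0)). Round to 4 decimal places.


lambda = 0.0411
t0 = 501, t1 = 944
t1 - t0 = 443
lambda * (t1-t0) = 0.0411 * 443 = 18.2073
R = exp(-18.2073)
R = 0.0

0.0


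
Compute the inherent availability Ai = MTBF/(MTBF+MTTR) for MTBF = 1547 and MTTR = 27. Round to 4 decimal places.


MTBF = 1547
MTTR = 27
MTBF + MTTR = 1574
Ai = 1547 / 1574
Ai = 0.9828

0.9828


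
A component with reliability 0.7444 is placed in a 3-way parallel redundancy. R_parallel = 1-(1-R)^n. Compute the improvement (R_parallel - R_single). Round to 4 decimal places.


R_single = 0.7444, n = 3
1 - R_single = 0.2556
(1 - R_single)^n = 0.2556^3 = 0.0167
R_parallel = 1 - 0.0167 = 0.9833
Improvement = 0.9833 - 0.7444
Improvement = 0.2389

0.2389


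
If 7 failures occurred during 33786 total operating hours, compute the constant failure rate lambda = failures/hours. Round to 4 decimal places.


failures = 7
total_hours = 33786
lambda = 7 / 33786
lambda = 0.0002

0.0002


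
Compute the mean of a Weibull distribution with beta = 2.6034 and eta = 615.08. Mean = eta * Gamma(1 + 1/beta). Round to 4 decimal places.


beta = 2.6034, eta = 615.08
1/beta = 0.3841
1 + 1/beta = 1.3841
Gamma(1.3841) = 0.8882
Mean = 615.08 * 0.8882
Mean = 546.3418

546.3418


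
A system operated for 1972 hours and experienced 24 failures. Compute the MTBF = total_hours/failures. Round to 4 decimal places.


total_hours = 1972
failures = 24
MTBF = 1972 / 24
MTBF = 82.1667

82.1667


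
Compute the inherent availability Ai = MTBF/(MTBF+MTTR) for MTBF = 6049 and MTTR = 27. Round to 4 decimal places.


MTBF = 6049
MTTR = 27
MTBF + MTTR = 6076
Ai = 6049 / 6076
Ai = 0.9956

0.9956


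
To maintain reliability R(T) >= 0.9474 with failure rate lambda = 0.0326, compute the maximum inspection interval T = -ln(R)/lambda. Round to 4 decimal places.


R_target = 0.9474
lambda = 0.0326
-ln(0.9474) = 0.054
T = 0.054 / 0.0326
T = 1.6575

1.6575


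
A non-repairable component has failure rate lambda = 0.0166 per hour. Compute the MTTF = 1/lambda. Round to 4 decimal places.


lambda = 0.0166
MTTF = 1 / 0.0166
MTTF = 60.241

60.241


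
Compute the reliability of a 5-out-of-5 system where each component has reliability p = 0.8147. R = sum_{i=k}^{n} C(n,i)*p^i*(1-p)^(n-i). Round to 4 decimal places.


k = 5, n = 5, p = 0.8147
i=5: C(5,5)=1 * 0.8147^5 * 0.1853^0 = 0.3589
R = sum of terms = 0.3589

0.3589


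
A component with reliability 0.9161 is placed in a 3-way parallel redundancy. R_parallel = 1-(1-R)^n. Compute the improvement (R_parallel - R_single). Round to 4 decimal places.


R_single = 0.9161, n = 3
1 - R_single = 0.0839
(1 - R_single)^n = 0.0839^3 = 0.0006
R_parallel = 1 - 0.0006 = 0.9994
Improvement = 0.9994 - 0.9161
Improvement = 0.0833

0.0833


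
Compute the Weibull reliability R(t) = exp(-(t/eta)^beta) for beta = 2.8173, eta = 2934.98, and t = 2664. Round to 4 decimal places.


beta = 2.8173, eta = 2934.98, t = 2664
t/eta = 2664 / 2934.98 = 0.9077
(t/eta)^beta = 0.9077^2.8173 = 0.7612
R(t) = exp(-0.7612)
R(t) = 0.4671

0.4671


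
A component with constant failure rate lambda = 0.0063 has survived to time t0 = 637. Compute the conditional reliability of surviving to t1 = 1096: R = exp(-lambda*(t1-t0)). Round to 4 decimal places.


lambda = 0.0063
t0 = 637, t1 = 1096
t1 - t0 = 459
lambda * (t1-t0) = 0.0063 * 459 = 2.8917
R = exp(-2.8917)
R = 0.0555

0.0555


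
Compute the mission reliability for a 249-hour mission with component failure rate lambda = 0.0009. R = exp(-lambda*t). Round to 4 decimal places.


lambda = 0.0009
mission_time = 249
lambda * t = 0.0009 * 249 = 0.2241
R = exp(-0.2241)
R = 0.7992

0.7992


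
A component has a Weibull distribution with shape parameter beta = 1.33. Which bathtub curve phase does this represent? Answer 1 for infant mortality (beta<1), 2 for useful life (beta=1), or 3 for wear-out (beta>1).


beta = 1.33
Compare beta to 1:
beta < 1 => infant mortality (phase 1)
beta = 1 => useful life (phase 2)
beta > 1 => wear-out (phase 3)
Since beta = 1.33, this is wear-out (increasing failure rate)
Phase = 3

3


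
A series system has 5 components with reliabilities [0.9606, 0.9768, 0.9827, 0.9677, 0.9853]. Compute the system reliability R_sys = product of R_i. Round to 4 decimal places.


Components: [0.9606, 0.9768, 0.9827, 0.9677, 0.9853]
After component 1 (R=0.9606): product = 0.9606
After component 2 (R=0.9768): product = 0.9383
After component 3 (R=0.9827): product = 0.9221
After component 4 (R=0.9677): product = 0.8923
After component 5 (R=0.9853): product = 0.8792
R_sys = 0.8792

0.8792


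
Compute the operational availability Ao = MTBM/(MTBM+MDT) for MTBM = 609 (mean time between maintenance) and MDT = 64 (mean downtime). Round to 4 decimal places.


MTBM = 609
MDT = 64
MTBM + MDT = 673
Ao = 609 / 673
Ao = 0.9049

0.9049


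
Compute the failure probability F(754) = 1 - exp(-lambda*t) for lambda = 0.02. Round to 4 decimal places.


lambda = 0.02, t = 754
lambda * t = 15.08
exp(-15.08) = 0.0
F(t) = 1 - 0.0
F(t) = 1.0

1.0


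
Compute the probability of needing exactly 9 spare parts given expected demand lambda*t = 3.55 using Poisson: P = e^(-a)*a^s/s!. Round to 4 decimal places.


a = 3.55, s = 9
e^(-a) = e^(-3.55) = 0.0287
a^s = 3.55^9 = 89547.853
s! = 362880
P = 0.0287 * 89547.853 / 362880
P = 0.0071

0.0071


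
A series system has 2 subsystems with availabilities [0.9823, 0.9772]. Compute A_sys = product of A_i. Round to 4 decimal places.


Subsystems: [0.9823, 0.9772]
After subsystem 1 (A=0.9823): product = 0.9823
After subsystem 2 (A=0.9772): product = 0.9599
A_sys = 0.9599

0.9599


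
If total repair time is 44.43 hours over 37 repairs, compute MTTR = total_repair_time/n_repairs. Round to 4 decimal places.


total_repair_time = 44.43
n_repairs = 37
MTTR = 44.43 / 37
MTTR = 1.2008

1.2008


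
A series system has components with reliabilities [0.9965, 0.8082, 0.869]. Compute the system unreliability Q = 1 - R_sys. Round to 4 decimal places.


Components: [0.9965, 0.8082, 0.869]
After component 1: product = 0.9965
After component 2: product = 0.8054
After component 3: product = 0.6999
R_sys = 0.6999
Q = 1 - 0.6999 = 0.3001

0.3001


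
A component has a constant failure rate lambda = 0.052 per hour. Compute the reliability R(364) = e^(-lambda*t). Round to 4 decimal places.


lambda = 0.052
t = 364
lambda * t = 18.928
R(t) = e^(-18.928)
R(t) = 0.0

0.0


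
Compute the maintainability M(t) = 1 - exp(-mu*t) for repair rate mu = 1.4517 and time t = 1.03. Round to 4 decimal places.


mu = 1.4517, t = 1.03
mu * t = 1.4517 * 1.03 = 1.4953
exp(-1.4953) = 0.2242
M(t) = 1 - 0.2242
M(t) = 0.7758

0.7758


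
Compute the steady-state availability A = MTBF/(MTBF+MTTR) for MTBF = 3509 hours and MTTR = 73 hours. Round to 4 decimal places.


MTBF = 3509
MTTR = 73
MTBF + MTTR = 3582
A = 3509 / 3582
A = 0.9796

0.9796


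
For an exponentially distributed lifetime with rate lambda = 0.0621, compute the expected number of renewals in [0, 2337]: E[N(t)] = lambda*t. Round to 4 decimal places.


lambda = 0.0621
t = 2337
E[N(t)] = lambda * t
E[N(t)] = 0.0621 * 2337
E[N(t)] = 145.1277

145.1277


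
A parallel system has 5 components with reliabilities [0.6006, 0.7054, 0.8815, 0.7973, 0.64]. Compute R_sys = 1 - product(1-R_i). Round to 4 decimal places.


Components: [0.6006, 0.7054, 0.8815, 0.7973, 0.64]
(1 - 0.6006) = 0.3994, running product = 0.3994
(1 - 0.7054) = 0.2946, running product = 0.1177
(1 - 0.8815) = 0.1185, running product = 0.0139
(1 - 0.7973) = 0.2027, running product = 0.0028
(1 - 0.64) = 0.36, running product = 0.001
Product of (1-R_i) = 0.001
R_sys = 1 - 0.001 = 0.999

0.999


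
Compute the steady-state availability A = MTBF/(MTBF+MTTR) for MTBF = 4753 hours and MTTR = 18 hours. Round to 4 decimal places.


MTBF = 4753
MTTR = 18
MTBF + MTTR = 4771
A = 4753 / 4771
A = 0.9962

0.9962


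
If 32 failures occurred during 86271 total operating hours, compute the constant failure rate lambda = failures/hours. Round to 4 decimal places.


failures = 32
total_hours = 86271
lambda = 32 / 86271
lambda = 0.0004

0.0004


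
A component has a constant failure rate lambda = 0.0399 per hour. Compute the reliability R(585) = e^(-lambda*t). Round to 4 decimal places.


lambda = 0.0399
t = 585
lambda * t = 23.3415
R(t) = e^(-23.3415)
R(t) = 0.0

0.0


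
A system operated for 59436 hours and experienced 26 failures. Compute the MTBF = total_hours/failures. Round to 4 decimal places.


total_hours = 59436
failures = 26
MTBF = 59436 / 26
MTBF = 2286.0

2286.0


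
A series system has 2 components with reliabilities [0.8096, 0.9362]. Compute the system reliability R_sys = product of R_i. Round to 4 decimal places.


Components: [0.8096, 0.9362]
After component 1 (R=0.8096): product = 0.8096
After component 2 (R=0.9362): product = 0.7579
R_sys = 0.7579

0.7579


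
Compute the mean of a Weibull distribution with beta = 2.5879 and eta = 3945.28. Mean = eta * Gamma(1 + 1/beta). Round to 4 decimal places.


beta = 2.5879, eta = 3945.28
1/beta = 0.3864
1 + 1/beta = 1.3864
Gamma(1.3864) = 0.8881
Mean = 3945.28 * 0.8881
Mean = 3503.7578

3503.7578


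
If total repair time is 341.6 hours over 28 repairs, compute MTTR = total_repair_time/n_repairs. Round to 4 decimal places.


total_repair_time = 341.6
n_repairs = 28
MTTR = 341.6 / 28
MTTR = 12.2

12.2


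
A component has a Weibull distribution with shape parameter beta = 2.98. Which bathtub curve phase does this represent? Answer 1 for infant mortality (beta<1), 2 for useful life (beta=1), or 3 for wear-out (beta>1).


beta = 2.98
Compare beta to 1:
beta < 1 => infant mortality (phase 1)
beta = 1 => useful life (phase 2)
beta > 1 => wear-out (phase 3)
Since beta = 2.98, this is wear-out (increasing failure rate)
Phase = 3

3


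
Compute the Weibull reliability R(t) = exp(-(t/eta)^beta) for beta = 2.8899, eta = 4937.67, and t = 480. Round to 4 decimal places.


beta = 2.8899, eta = 4937.67, t = 480
t/eta = 480 / 4937.67 = 0.0972
(t/eta)^beta = 0.0972^2.8899 = 0.0012
R(t) = exp(-0.0012)
R(t) = 0.9988

0.9988


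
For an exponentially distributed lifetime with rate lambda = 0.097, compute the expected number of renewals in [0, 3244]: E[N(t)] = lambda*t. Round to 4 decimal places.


lambda = 0.097
t = 3244
E[N(t)] = lambda * t
E[N(t)] = 0.097 * 3244
E[N(t)] = 314.668

314.668


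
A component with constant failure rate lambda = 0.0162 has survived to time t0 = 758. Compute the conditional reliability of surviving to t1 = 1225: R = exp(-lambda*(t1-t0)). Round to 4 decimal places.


lambda = 0.0162
t0 = 758, t1 = 1225
t1 - t0 = 467
lambda * (t1-t0) = 0.0162 * 467 = 7.5654
R = exp(-7.5654)
R = 0.0005

0.0005


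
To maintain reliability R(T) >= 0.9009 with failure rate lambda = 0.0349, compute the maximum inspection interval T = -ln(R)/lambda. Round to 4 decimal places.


R_target = 0.9009
lambda = 0.0349
-ln(0.9009) = 0.1044
T = 0.1044 / 0.0349
T = 2.9903

2.9903


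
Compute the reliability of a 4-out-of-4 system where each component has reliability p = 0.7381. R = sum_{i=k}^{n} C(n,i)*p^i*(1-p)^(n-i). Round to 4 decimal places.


k = 4, n = 4, p = 0.7381
i=4: C(4,4)=1 * 0.7381^4 * 0.2619^0 = 0.2968
R = sum of terms = 0.2968

0.2968


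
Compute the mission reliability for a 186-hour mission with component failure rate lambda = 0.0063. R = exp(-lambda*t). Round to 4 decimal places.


lambda = 0.0063
mission_time = 186
lambda * t = 0.0063 * 186 = 1.1718
R = exp(-1.1718)
R = 0.3098

0.3098


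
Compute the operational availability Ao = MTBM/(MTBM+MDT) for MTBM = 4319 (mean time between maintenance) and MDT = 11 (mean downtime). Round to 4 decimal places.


MTBM = 4319
MDT = 11
MTBM + MDT = 4330
Ao = 4319 / 4330
Ao = 0.9975

0.9975


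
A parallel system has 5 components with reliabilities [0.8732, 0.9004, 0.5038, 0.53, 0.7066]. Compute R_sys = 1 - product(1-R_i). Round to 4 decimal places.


Components: [0.8732, 0.9004, 0.5038, 0.53, 0.7066]
(1 - 0.8732) = 0.1268, running product = 0.1268
(1 - 0.9004) = 0.0996, running product = 0.0126
(1 - 0.5038) = 0.4962, running product = 0.0063
(1 - 0.53) = 0.47, running product = 0.0029
(1 - 0.7066) = 0.2934, running product = 0.0009
Product of (1-R_i) = 0.0009
R_sys = 1 - 0.0009 = 0.9991

0.9991


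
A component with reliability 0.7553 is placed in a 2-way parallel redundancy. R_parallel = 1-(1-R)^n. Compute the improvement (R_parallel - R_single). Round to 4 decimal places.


R_single = 0.7553, n = 2
1 - R_single = 0.2447
(1 - R_single)^n = 0.2447^2 = 0.0599
R_parallel = 1 - 0.0599 = 0.9401
Improvement = 0.9401 - 0.7553
Improvement = 0.1848

0.1848


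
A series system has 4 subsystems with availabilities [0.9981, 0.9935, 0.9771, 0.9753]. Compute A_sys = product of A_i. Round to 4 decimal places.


Subsystems: [0.9981, 0.9935, 0.9771, 0.9753]
After subsystem 1 (A=0.9981): product = 0.9981
After subsystem 2 (A=0.9935): product = 0.9916
After subsystem 3 (A=0.9771): product = 0.9689
After subsystem 4 (A=0.9753): product = 0.945
A_sys = 0.945

0.945


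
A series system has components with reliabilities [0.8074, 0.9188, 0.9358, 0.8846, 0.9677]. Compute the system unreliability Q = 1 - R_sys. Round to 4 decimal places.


Components: [0.8074, 0.9188, 0.9358, 0.8846, 0.9677]
After component 1: product = 0.8074
After component 2: product = 0.7418
After component 3: product = 0.6942
After component 4: product = 0.6141
After component 5: product = 0.5943
R_sys = 0.5943
Q = 1 - 0.5943 = 0.4057

0.4057


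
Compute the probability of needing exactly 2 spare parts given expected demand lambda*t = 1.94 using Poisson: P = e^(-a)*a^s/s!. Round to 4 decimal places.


a = 1.94, s = 2
e^(-a) = e^(-1.94) = 0.1437
a^s = 1.94^2 = 3.7636
s! = 2
P = 0.1437 * 3.7636 / 2
P = 0.2704

0.2704


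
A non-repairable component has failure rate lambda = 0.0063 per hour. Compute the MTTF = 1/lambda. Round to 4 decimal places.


lambda = 0.0063
MTTF = 1 / 0.0063
MTTF = 158.7302

158.7302


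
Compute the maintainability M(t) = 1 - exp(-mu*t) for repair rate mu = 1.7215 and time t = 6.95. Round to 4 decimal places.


mu = 1.7215, t = 6.95
mu * t = 1.7215 * 6.95 = 11.9644
exp(-11.9644) = 0.0
M(t) = 1 - 0.0
M(t) = 1.0

1.0


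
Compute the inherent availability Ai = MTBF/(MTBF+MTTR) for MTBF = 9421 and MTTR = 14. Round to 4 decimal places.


MTBF = 9421
MTTR = 14
MTBF + MTTR = 9435
Ai = 9421 / 9435
Ai = 0.9985

0.9985


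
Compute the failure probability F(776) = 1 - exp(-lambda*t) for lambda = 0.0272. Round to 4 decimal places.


lambda = 0.0272, t = 776
lambda * t = 21.1072
exp(-21.1072) = 0.0
F(t) = 1 - 0.0
F(t) = 1.0

1.0


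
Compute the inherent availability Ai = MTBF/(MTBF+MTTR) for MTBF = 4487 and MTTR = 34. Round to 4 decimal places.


MTBF = 4487
MTTR = 34
MTBF + MTTR = 4521
Ai = 4487 / 4521
Ai = 0.9925

0.9925


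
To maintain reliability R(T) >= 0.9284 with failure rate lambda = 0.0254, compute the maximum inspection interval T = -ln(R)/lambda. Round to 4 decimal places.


R_target = 0.9284
lambda = 0.0254
-ln(0.9284) = 0.0743
T = 0.0743 / 0.0254
T = 2.9249

2.9249


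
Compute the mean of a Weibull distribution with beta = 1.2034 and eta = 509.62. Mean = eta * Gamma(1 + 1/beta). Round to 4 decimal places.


beta = 1.2034, eta = 509.62
1/beta = 0.831
1 + 1/beta = 1.831
Gamma(1.831) = 0.94
Mean = 509.62 * 0.94
Mean = 479.0291

479.0291


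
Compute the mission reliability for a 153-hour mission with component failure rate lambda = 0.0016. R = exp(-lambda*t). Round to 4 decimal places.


lambda = 0.0016
mission_time = 153
lambda * t = 0.0016 * 153 = 0.2448
R = exp(-0.2448)
R = 0.7829

0.7829


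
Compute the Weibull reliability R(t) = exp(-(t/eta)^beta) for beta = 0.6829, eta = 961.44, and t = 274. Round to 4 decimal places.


beta = 0.6829, eta = 961.44, t = 274
t/eta = 274 / 961.44 = 0.285
(t/eta)^beta = 0.285^0.6829 = 0.4243
R(t) = exp(-0.4243)
R(t) = 0.6542

0.6542


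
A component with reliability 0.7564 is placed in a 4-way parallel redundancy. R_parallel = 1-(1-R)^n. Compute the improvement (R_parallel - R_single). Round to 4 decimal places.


R_single = 0.7564, n = 4
1 - R_single = 0.2436
(1 - R_single)^n = 0.2436^4 = 0.0035
R_parallel = 1 - 0.0035 = 0.9965
Improvement = 0.9965 - 0.7564
Improvement = 0.2401

0.2401


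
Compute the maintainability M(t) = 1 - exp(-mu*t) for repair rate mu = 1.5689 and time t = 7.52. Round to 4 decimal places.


mu = 1.5689, t = 7.52
mu * t = 1.5689 * 7.52 = 11.7981
exp(-11.7981) = 0.0
M(t) = 1 - 0.0
M(t) = 1.0

1.0


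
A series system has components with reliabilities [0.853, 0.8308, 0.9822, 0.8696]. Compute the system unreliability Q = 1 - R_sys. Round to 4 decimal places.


Components: [0.853, 0.8308, 0.9822, 0.8696]
After component 1: product = 0.853
After component 2: product = 0.7087
After component 3: product = 0.6961
After component 4: product = 0.6053
R_sys = 0.6053
Q = 1 - 0.6053 = 0.3947

0.3947


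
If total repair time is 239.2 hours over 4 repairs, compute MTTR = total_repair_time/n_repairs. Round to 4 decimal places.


total_repair_time = 239.2
n_repairs = 4
MTTR = 239.2 / 4
MTTR = 59.8

59.8


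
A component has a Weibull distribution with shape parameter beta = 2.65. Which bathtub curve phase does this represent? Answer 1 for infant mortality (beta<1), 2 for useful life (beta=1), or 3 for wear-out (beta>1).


beta = 2.65
Compare beta to 1:
beta < 1 => infant mortality (phase 1)
beta = 1 => useful life (phase 2)
beta > 1 => wear-out (phase 3)
Since beta = 2.65, this is wear-out (increasing failure rate)
Phase = 3

3


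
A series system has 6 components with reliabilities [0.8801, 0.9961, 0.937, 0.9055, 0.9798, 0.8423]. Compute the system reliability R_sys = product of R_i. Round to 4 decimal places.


Components: [0.8801, 0.9961, 0.937, 0.9055, 0.9798, 0.8423]
After component 1 (R=0.8801): product = 0.8801
After component 2 (R=0.9961): product = 0.8767
After component 3 (R=0.937): product = 0.8214
After component 4 (R=0.9055): product = 0.7438
After component 5 (R=0.9798): product = 0.7288
After component 6 (R=0.8423): product = 0.6139
R_sys = 0.6139

0.6139


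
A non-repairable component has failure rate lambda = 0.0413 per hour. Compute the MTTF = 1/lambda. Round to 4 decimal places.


lambda = 0.0413
MTTF = 1 / 0.0413
MTTF = 24.2131

24.2131


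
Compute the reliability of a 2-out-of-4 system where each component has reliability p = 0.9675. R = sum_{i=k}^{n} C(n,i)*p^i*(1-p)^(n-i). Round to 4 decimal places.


k = 2, n = 4, p = 0.9675
i=2: C(4,2)=6 * 0.9675^2 * 0.0325^2 = 0.0059
i=3: C(4,3)=4 * 0.9675^3 * 0.0325^1 = 0.1177
i=4: C(4,4)=1 * 0.9675^4 * 0.0325^0 = 0.8762
R = sum of terms = 0.9999

0.9999


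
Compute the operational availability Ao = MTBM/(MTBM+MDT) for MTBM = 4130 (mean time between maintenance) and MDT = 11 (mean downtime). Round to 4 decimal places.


MTBM = 4130
MDT = 11
MTBM + MDT = 4141
Ao = 4130 / 4141
Ao = 0.9973

0.9973


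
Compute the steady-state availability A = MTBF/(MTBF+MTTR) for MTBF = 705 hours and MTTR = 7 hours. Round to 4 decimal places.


MTBF = 705
MTTR = 7
MTBF + MTTR = 712
A = 705 / 712
A = 0.9902

0.9902


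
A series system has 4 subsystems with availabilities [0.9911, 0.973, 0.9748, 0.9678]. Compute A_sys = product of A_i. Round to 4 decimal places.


Subsystems: [0.9911, 0.973, 0.9748, 0.9678]
After subsystem 1 (A=0.9911): product = 0.9911
After subsystem 2 (A=0.973): product = 0.9643
After subsystem 3 (A=0.9748): product = 0.94
After subsystem 4 (A=0.9678): product = 0.9098
A_sys = 0.9098

0.9098


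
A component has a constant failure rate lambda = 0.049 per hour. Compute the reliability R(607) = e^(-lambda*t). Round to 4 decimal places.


lambda = 0.049
t = 607
lambda * t = 29.743
R(t) = e^(-29.743)
R(t) = 0.0

0.0


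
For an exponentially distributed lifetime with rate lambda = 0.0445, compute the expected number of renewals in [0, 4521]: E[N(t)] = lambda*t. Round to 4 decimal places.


lambda = 0.0445
t = 4521
E[N(t)] = lambda * t
E[N(t)] = 0.0445 * 4521
E[N(t)] = 201.1845

201.1845


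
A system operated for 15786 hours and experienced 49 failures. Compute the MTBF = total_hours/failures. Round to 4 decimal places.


total_hours = 15786
failures = 49
MTBF = 15786 / 49
MTBF = 322.1633

322.1633


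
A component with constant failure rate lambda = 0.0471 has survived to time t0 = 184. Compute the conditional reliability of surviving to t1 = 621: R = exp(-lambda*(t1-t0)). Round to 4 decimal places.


lambda = 0.0471
t0 = 184, t1 = 621
t1 - t0 = 437
lambda * (t1-t0) = 0.0471 * 437 = 20.5827
R = exp(-20.5827)
R = 0.0

0.0


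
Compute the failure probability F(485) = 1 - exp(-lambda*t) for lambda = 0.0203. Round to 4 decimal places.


lambda = 0.0203, t = 485
lambda * t = 9.8455
exp(-9.8455) = 0.0001
F(t) = 1 - 0.0001
F(t) = 0.9999

0.9999


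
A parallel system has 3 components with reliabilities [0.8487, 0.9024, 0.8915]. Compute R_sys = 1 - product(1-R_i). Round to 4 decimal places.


Components: [0.8487, 0.9024, 0.8915]
(1 - 0.8487) = 0.1513, running product = 0.1513
(1 - 0.9024) = 0.0976, running product = 0.0148
(1 - 0.8915) = 0.1085, running product = 0.0016
Product of (1-R_i) = 0.0016
R_sys = 1 - 0.0016 = 0.9984

0.9984


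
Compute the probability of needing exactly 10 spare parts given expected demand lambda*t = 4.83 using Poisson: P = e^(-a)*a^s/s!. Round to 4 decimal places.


a = 4.83, s = 10
e^(-a) = e^(-4.83) = 0.008
a^s = 4.83^10 = 6909892.7639
s! = 3628800
P = 0.008 * 6909892.7639 / 3628800
P = 0.0152

0.0152


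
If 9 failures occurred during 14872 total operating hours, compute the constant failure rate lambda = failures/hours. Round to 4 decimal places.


failures = 9
total_hours = 14872
lambda = 9 / 14872
lambda = 0.0006

0.0006


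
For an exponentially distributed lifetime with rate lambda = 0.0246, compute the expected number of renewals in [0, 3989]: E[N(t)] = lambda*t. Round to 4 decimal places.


lambda = 0.0246
t = 3989
E[N(t)] = lambda * t
E[N(t)] = 0.0246 * 3989
E[N(t)] = 98.1294

98.1294


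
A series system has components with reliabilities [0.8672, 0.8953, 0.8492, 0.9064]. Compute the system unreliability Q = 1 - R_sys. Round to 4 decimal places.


Components: [0.8672, 0.8953, 0.8492, 0.9064]
After component 1: product = 0.8672
After component 2: product = 0.7764
After component 3: product = 0.6593
After component 4: product = 0.5976
R_sys = 0.5976
Q = 1 - 0.5976 = 0.4024

0.4024


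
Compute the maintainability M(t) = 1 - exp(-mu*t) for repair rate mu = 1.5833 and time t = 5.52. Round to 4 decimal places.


mu = 1.5833, t = 5.52
mu * t = 1.5833 * 5.52 = 8.7398
exp(-8.7398) = 0.0002
M(t) = 1 - 0.0002
M(t) = 0.9998

0.9998


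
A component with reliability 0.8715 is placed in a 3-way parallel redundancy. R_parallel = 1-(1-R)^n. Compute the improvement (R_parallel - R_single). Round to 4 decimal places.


R_single = 0.8715, n = 3
1 - R_single = 0.1285
(1 - R_single)^n = 0.1285^3 = 0.0021
R_parallel = 1 - 0.0021 = 0.9979
Improvement = 0.9979 - 0.8715
Improvement = 0.1264

0.1264


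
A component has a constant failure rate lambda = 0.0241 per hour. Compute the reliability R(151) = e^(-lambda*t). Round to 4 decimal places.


lambda = 0.0241
t = 151
lambda * t = 3.6391
R(t) = e^(-3.6391)
R(t) = 0.0263

0.0263


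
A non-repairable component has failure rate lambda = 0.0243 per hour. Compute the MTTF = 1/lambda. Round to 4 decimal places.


lambda = 0.0243
MTTF = 1 / 0.0243
MTTF = 41.1523

41.1523


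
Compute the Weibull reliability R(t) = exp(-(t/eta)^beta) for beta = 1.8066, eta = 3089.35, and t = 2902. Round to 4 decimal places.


beta = 1.8066, eta = 3089.35, t = 2902
t/eta = 2902 / 3089.35 = 0.9394
(t/eta)^beta = 0.9394^1.8066 = 0.8931
R(t) = exp(-0.8931)
R(t) = 0.4094

0.4094


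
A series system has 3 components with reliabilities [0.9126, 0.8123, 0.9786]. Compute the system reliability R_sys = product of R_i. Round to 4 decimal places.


Components: [0.9126, 0.8123, 0.9786]
After component 1 (R=0.9126): product = 0.9126
After component 2 (R=0.8123): product = 0.7413
After component 3 (R=0.9786): product = 0.7254
R_sys = 0.7254

0.7254


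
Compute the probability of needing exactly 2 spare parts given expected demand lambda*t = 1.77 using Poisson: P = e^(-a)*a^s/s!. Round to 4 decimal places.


a = 1.77, s = 2
e^(-a) = e^(-1.77) = 0.1703
a^s = 1.77^2 = 3.1329
s! = 2
P = 0.1703 * 3.1329 / 2
P = 0.2668

0.2668


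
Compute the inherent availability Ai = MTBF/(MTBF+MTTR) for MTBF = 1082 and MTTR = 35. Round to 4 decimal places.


MTBF = 1082
MTTR = 35
MTBF + MTTR = 1117
Ai = 1082 / 1117
Ai = 0.9687

0.9687


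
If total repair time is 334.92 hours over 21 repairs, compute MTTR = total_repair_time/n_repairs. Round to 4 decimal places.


total_repair_time = 334.92
n_repairs = 21
MTTR = 334.92 / 21
MTTR = 15.9486

15.9486


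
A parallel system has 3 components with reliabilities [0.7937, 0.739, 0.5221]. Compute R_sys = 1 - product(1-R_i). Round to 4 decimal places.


Components: [0.7937, 0.739, 0.5221]
(1 - 0.7937) = 0.2063, running product = 0.2063
(1 - 0.739) = 0.261, running product = 0.0538
(1 - 0.5221) = 0.4779, running product = 0.0257
Product of (1-R_i) = 0.0257
R_sys = 1 - 0.0257 = 0.9743

0.9743


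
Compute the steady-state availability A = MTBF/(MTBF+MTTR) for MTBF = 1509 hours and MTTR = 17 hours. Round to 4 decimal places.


MTBF = 1509
MTTR = 17
MTBF + MTTR = 1526
A = 1509 / 1526
A = 0.9889

0.9889


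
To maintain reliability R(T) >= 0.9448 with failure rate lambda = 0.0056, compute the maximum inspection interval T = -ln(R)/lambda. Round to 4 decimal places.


R_target = 0.9448
lambda = 0.0056
-ln(0.9448) = 0.0568
T = 0.0568 / 0.0056
T = 10.1396

10.1396


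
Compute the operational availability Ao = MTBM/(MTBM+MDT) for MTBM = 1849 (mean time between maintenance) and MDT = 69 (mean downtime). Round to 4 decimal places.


MTBM = 1849
MDT = 69
MTBM + MDT = 1918
Ao = 1849 / 1918
Ao = 0.964

0.964


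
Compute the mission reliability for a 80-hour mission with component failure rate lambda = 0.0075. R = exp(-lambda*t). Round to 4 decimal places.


lambda = 0.0075
mission_time = 80
lambda * t = 0.0075 * 80 = 0.6
R = exp(-0.6)
R = 0.5488

0.5488


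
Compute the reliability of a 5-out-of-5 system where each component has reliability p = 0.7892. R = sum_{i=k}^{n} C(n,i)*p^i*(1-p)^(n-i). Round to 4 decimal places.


k = 5, n = 5, p = 0.7892
i=5: C(5,5)=1 * 0.7892^5 * 0.2108^0 = 0.3062
R = sum of terms = 0.3062

0.3062


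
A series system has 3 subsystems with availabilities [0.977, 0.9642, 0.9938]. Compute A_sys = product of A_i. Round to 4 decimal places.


Subsystems: [0.977, 0.9642, 0.9938]
After subsystem 1 (A=0.977): product = 0.977
After subsystem 2 (A=0.9642): product = 0.942
After subsystem 3 (A=0.9938): product = 0.9362
A_sys = 0.9362

0.9362


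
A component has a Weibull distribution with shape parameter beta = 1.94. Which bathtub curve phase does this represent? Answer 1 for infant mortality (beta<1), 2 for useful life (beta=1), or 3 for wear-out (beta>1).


beta = 1.94
Compare beta to 1:
beta < 1 => infant mortality (phase 1)
beta = 1 => useful life (phase 2)
beta > 1 => wear-out (phase 3)
Since beta = 1.94, this is wear-out (increasing failure rate)
Phase = 3

3


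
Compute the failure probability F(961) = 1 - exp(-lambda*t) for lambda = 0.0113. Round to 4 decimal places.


lambda = 0.0113, t = 961
lambda * t = 10.8593
exp(-10.8593) = 0.0
F(t) = 1 - 0.0
F(t) = 1.0

1.0


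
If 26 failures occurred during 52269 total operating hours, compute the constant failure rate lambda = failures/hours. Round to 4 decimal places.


failures = 26
total_hours = 52269
lambda = 26 / 52269
lambda = 0.0005

0.0005


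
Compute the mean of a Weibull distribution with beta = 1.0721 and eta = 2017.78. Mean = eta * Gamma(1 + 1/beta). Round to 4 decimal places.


beta = 1.0721, eta = 2017.78
1/beta = 0.9327
1 + 1/beta = 1.9327
Gamma(1.9327) = 0.9734
Mean = 2017.78 * 0.9734
Mean = 1964.1204

1964.1204


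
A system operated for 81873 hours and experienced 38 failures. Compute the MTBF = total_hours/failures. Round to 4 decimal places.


total_hours = 81873
failures = 38
MTBF = 81873 / 38
MTBF = 2154.5526

2154.5526


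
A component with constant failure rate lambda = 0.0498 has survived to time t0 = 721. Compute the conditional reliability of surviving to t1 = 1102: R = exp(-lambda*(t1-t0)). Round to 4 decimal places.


lambda = 0.0498
t0 = 721, t1 = 1102
t1 - t0 = 381
lambda * (t1-t0) = 0.0498 * 381 = 18.9738
R = exp(-18.9738)
R = 0.0

0.0


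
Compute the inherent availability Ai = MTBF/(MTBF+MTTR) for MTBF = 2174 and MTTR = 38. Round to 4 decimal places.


MTBF = 2174
MTTR = 38
MTBF + MTTR = 2212
Ai = 2174 / 2212
Ai = 0.9828

0.9828


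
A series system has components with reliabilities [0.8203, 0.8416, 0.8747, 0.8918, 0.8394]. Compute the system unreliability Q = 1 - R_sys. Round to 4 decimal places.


Components: [0.8203, 0.8416, 0.8747, 0.8918, 0.8394]
After component 1: product = 0.8203
After component 2: product = 0.6904
After component 3: product = 0.6039
After component 4: product = 0.5385
After component 5: product = 0.452
R_sys = 0.452
Q = 1 - 0.452 = 0.548

0.548
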